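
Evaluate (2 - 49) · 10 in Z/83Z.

2 - 49 = -47 ≡ 36 (mod 83)
36 · 10 = 360 ≡ 28 (mod 83)

28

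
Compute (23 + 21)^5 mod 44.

23 + 21 = 44 ≡ 0 (mod 44)
(0)^5 ≡ 0 (mod 44)

0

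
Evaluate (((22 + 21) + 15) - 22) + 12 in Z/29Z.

19

22 + 21 = 43 ≡ 14 (mod 29)
14 + 15 = 29 ≡ 0 (mod 29)
0 - 22 = -22 ≡ 7 (mod 29)
7 + 12 = 19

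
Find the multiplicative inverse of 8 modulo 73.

Apply the Euclidean algorithm and back-substitute:
73 = 9·8 + 1
8 = 8·1 + 0
gcd(8, 73) = 1, so the inverse exists.
Back-substitute for 1:
1 = 1·73 − 9·8
So 8⁻¹ ≡ −9 ≡ 64 (mod 73).

64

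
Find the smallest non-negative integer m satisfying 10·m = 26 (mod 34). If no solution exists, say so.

gcd(10, 34) = 2, and 2 | 26, so solutions exist.
Divide through by 2: 5·m = 13 (mod 17).
5⁻¹ ≡ 7 (mod 17).
m ≡ 7·13 ≡ 6 (mod 17).
The smallest non-negative solution is m = 6.

6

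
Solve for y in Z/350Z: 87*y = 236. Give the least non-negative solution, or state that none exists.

gcd(87, 350) = 1, so a unique solution mod 350 exists.
87⁻¹ ≡ 173 (mod 350).
y ≡ 173*236 ≡ 228 (mod 350).

228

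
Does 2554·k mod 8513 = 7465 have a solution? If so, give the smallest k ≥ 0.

6546

gcd(2554, 8513) = 1, so a unique solution mod 8513 exists.
2554⁻¹ ≡ 10 (mod 8513).
k ≡ 10·7465 ≡ 6546 (mod 8513).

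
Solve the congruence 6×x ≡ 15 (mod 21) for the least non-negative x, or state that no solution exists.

gcd(6, 21) = 3, and 3 | 15, so solutions exist.
Divide through by 3: 2×x ≡ 5 mod 7.
2⁻¹ ≡ 4 (mod 7).
x ≡ 4×5 ≡ 6 (mod 7).
The smallest non-negative solution is x = 6.

6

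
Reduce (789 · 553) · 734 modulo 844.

789 · 553 = 436317 ≡ 813 (mod 844)
813 · 734 = 596742 ≡ 34 (mod 844)

34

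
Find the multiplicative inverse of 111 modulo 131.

By the extended Euclidean algorithm:
131 = 1·111 + 20
111 = 5·20 + 11
20 = 1·11 + 9
11 = 1·9 + 2
9 = 4·2 + 1
2 = 2·1 + 0
gcd(111, 131) = 1, so the inverse exists.
Back-substitute for 1:
1 = 1·9 − 4·2
  = −4·11 + 5·9
  = 5·20 − 9·11
  = −9·111 + 50·20
  = 50·131 − 59·111
So 111⁻¹ ≡ −59 ≡ 72 (mod 131).

72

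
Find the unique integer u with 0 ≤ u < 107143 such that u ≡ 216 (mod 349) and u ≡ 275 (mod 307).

79788

349⁻¹ mod 307: 349·212 ≡ 1 (mod 307), so 349⁻¹ ≡ 212.
u = 216 + 349·((275 − 216)·212 mod 307) = 216 + 349·228 = 79788.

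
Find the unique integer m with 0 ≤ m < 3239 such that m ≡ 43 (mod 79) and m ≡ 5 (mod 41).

3203

79⁻¹ mod 41: 79*27 ≡ 1 (mod 41), so 79⁻¹ ≡ 27.
m = 43 + 79*((5 − 43)*27 mod 41) = 43 + 79*40 = 3203.
Check: 3203 mod 79 = 43, 3203 mod 41 = 5. ✓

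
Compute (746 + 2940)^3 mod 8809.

746 + 2940 = 3686
(3686)^3 ≡ 6012 (mod 8809)

6012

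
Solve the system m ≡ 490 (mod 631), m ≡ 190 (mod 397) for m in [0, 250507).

224495

631⁻¹ mod 397: 631·151 ≡ 1 (mod 397), so 631⁻¹ ≡ 151.
m = 490 + 631·((190 − 490)·151 mod 397) = 490 + 631·355 = 224495.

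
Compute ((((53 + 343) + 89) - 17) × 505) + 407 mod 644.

399

53 + 343 = 396
396 + 89 = 485
485 - 17 = 468
468 × 505 = 236340 ≡ 636 (mod 644)
636 + 407 = 1043 ≡ 399 (mod 644)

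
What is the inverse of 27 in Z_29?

14

29 = 1×27 + 2
27 = 13×2 + 1
2 = 2×1 + 0
gcd(27, 29) = 1, so the inverse exists.
Back-substitute for 1:
1 = 1×27 − 13×2
  = −13×29 + 14×27
So 27⁻¹ ≡ 14 (mod 29).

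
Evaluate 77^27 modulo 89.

52

77^1 ≡ 77 (mod 89)
77^2 ≡ 77^2 = 5929 ≡ 55 (mod 89)
77^4 ≡ 55^2 = 3025 ≡ 88 (mod 89)
77^8 ≡ 88^2 = 7744 ≡ 1 (mod 89)
77^16 ≡ 1^2 = 1 (mod 89)
77^27 = 77^16 · 77^8 · 77^2 · 77^1 ≡ 1 · 1 · 55 · 77 (mod 89).
Accumulate the product:
1 · 1 = 1
1 · 55 = 55
55 · 77 = 4235 ≡ 52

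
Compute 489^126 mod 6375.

Using repeated squaring:
126 in binary is 1111110, i.e. 126 = 64 + 32 + 16 + 8 + 4 + 2.
489^1 ≡ 489 (mod 6375)
489^2 ≡ 489^2 = 239121 ≡ 3246 (mod 6375)
489^4 ≡ 3246^2 = 10536516 ≡ 5016 (mod 6375)
489^8 ≡ 5016^2 = 25160256 ≡ 4506 (mod 6375)
489^16 ≡ 4506^2 = 20304036 ≡ 6036 (mod 6375)
489^32 ≡ 6036^2 = 36433296 ≡ 171 (mod 6375)
489^64 ≡ 171^2 = 29241 ≡ 3741 (mod 6375)
489^126 = 489^64 × 489^32 × 489^16 × 489^8 × 489^4 × 489^2 ≡ 3741 × 171 × 6036 × 4506 × 5016 × 3246 (mod 6375).
Accumulate the product:
3741 × 171 = 639711 ≡ 2211
2211 × 6036 = 13345596 ≡ 2721
2721 × 4506 = 12260826 ≡ 1701
1701 × 5016 = 8532216 ≡ 2466
2466 × 3246 = 8004636 ≡ 4011

4011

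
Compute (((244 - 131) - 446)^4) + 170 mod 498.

244 - 131 = 113
113 - 446 = -333 ≡ 165 (mod 498)
(165)^4 ≡ 333 (mod 498)
333 + 170 = 503 ≡ 5 (mod 498)

5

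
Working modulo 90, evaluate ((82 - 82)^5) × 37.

82 - 82 = 0
(0)^5 ≡ 0 (mod 90)
0 × 37 = 0

0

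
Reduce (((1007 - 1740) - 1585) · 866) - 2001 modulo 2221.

616

1007 - 1740 = -733 ≡ 1488 (mod 2221)
1488 - 1585 = -97 ≡ 2124 (mod 2221)
2124 · 866 = 1839384 ≡ 396 (mod 2221)
396 - 2001 = -1605 ≡ 616 (mod 2221)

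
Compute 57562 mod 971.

273

57562 = 59×971 + 273, so 57562 ≡ 273 (mod 971).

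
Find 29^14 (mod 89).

14 in binary is 1110, i.e. 14 = 8 + 4 + 2.
29^1 ≡ 29 (mod 89)
29^2 ≡ 29^2 = 841 ≡ 40 (mod 89)
29^4 ≡ 40^2 = 1600 ≡ 87 (mod 89)
29^8 ≡ 87^2 = 7569 ≡ 4 (mod 89)
29^14 = 29^8 × 29^4 × 29^2 ≡ 4 × 87 × 40 (mod 89).
Accumulate the product:
4 × 87 = 348 ≡ 81
81 × 40 = 3240 ≡ 36

36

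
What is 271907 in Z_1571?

124

271907 = 173·1571 + 124, so 271907 ≡ 124 (mod 1571).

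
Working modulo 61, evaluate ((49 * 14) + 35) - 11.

49 * 14 = 686 ≡ 15 (mod 61)
15 + 35 = 50
50 - 11 = 39

39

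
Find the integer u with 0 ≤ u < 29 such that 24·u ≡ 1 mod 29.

23

29 = 1×24 + 5
24 = 4×5 + 4
5 = 1×4 + 1
4 = 4×1 + 0
gcd(24, 29) = 1, so the inverse exists.
Back-substitute for 1:
1 = 1×5 − 1×4
  = −1×24 + 5×5
  = 5×29 − 6×24
So 24⁻¹ ≡ −6 ≡ 23 (mod 29).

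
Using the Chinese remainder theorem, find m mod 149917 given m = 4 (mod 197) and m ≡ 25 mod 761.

197⁻¹ mod 761: 197×282 ≡ 1 (mod 761), so 197⁻¹ ≡ 282.
m = 4 + 197×((25 − 4)×282 mod 761) = 4 + 197×595 = 117219.
Check: 117219 mod 197 = 4, 117219 mod 761 = 25. ✓

117219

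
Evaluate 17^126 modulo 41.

By square-and-multiply:
17^1 ≡ 17 (mod 41)
17^2 ≡ 17^2 = 289 ≡ 2 (mod 41)
17^4 ≡ 2^2 = 4 (mod 41)
17^8 ≡ 4^2 = 16 (mod 41)
17^16 ≡ 16^2 = 256 ≡ 10 (mod 41)
17^32 ≡ 10^2 = 100 ≡ 18 (mod 41)
17^64 ≡ 18^2 = 324 ≡ 37 (mod 41)
17^126 = 17^64 · 17^32 · 17^16 · 17^8 · 17^4 · 17^2 ≡ 37 · 18 · 10 · 16 · 4 · 2 (mod 41).
Accumulate the product:
37 · 18 = 666 ≡ 10
10 · 10 = 100 ≡ 18
18 · 16 = 288 ≡ 1
1 · 4 = 4
4 · 2 = 8

8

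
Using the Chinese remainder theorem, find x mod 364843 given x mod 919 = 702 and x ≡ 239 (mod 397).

8973

919⁻¹ mod 397: 919·54 ≡ 1 (mod 397), so 919⁻¹ ≡ 54.
x = 702 + 919·((239 − 702)·54 mod 397) = 702 + 919·9 = 8973.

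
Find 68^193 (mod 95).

68

By square-and-multiply:
193 in binary is 11000001, i.e. 193 = 128 + 64 + 1.
68^1 ≡ 68 (mod 95)
68^2 ≡ 68^2 = 4624 ≡ 64 (mod 95)
68^4 ≡ 64^2 = 4096 ≡ 11 (mod 95)
68^8 ≡ 11^2 = 121 ≡ 26 (mod 95)
68^16 ≡ 26^2 = 676 ≡ 11 (mod 95)
68^32 ≡ 11^2 = 121 ≡ 26 (mod 95)
68^64 ≡ 26^2 = 676 ≡ 11 (mod 95)
68^128 ≡ 11^2 = 121 ≡ 26 (mod 95)
68^193 = 68^128 × 68^64 × 68^1 ≡ 26 × 11 × 68 (mod 95).
Accumulate the product:
26 × 11 = 286 ≡ 1
1 × 68 = 68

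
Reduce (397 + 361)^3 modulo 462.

397 + 361 = 758 ≡ 296 (mod 462)
(296)^3 ≡ 428 (mod 462)

428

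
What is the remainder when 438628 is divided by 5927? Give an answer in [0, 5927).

438628 = 74×5927 + 30, so 438628 ≡ 30 (mod 5927).

30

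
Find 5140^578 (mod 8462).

Using repeated squaring:
5140^1 ≡ 5140 (mod 8462)
5140^2 ≡ 5140^2 = 26419600 ≡ 1236 (mod 8462)
5140^4 ≡ 1236^2 = 1527696 ≡ 4536 (mod 8462)
5140^8 ≡ 4536^2 = 20575296 ≡ 4174 (mod 8462)
5140^16 ≡ 4174^2 = 17422276 ≡ 7480 (mod 8462)
5140^32 ≡ 7480^2 = 55950400 ≡ 8118 (mod 8462)
5140^64 ≡ 8118^2 = 65901924 ≡ 8330 (mod 8462)
5140^128 ≡ 8330^2 = 69388900 ≡ 500 (mod 8462)
5140^256 ≡ 500^2 = 250000 ≡ 4602 (mod 8462)
5140^512 ≡ 4602^2 = 21178404 ≡ 6480 (mod 8462)
5140^578 = 5140^512 · 5140^64 · 5140^2 ≡ 6480 · 8330 · 1236 (mod 8462).
Accumulate the product:
6480 · 8330 = 53978400 ≡ 7764
7764 · 1236 = 9596304 ≡ 396

396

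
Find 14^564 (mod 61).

Using repeated squaring:
564 in binary is 1000110100, i.e. 564 = 512 + 32 + 16 + 4.
14^1 ≡ 14 (mod 61)
14^2 ≡ 14^2 = 196 ≡ 13 (mod 61)
14^4 ≡ 13^2 = 169 ≡ 47 (mod 61)
14^8 ≡ 47^2 = 2209 ≡ 13 (mod 61)
14^16 ≡ 13^2 = 169 ≡ 47 (mod 61)
14^32 ≡ 47^2 = 2209 ≡ 13 (mod 61)
14^64 ≡ 13^2 = 169 ≡ 47 (mod 61)
14^128 ≡ 47^2 = 2209 ≡ 13 (mod 61)
14^256 ≡ 13^2 = 169 ≡ 47 (mod 61)
14^512 ≡ 47^2 = 2209 ≡ 13 (mod 61)
14^564 = 14^512 * 14^32 * 14^16 * 14^4 ≡ 13 * 13 * 47 * 47 (mod 61).
Accumulate the product:
13 * 13 = 169 ≡ 47
47 * 47 = 2209 ≡ 13
13 * 47 = 611 ≡ 1

1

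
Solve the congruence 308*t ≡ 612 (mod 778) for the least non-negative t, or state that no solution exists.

gcd(308, 778) = 2, and 2 | 612, so solutions exist.
Divide through by 2: 154*t mod 389 = 306.
154⁻¹ ≡ 48 (mod 389).
t ≡ 48*306 ≡ 295 (mod 389).
The smallest non-negative solution is t = 295.

295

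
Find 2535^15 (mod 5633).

Compute successive squares:
15 in binary is 1111, i.e. 15 = 8 + 4 + 2 + 1.
2535^1 ≡ 2535 (mod 5633)
2535^2 ≡ 2535^2 = 6426225 ≡ 4605 (mod 5633)
2535^4 ≡ 4605^2 = 21206025 ≡ 3413 (mod 5633)
2535^8 ≡ 3413^2 = 11648569 ≡ 5158 (mod 5633)
2535^15 = 2535^8 × 2535^4 × 2535^2 × 2535^1 ≡ 5158 × 3413 × 4605 × 2535 (mod 5633).
Accumulate the product:
5158 × 3413 = 17604254 ≡ 1129
1129 × 4605 = 5199045 ≡ 5419
5419 × 2535 = 13737165 ≡ 3911

3911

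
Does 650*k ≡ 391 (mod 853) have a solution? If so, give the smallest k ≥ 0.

gcd(650, 853) = 1, so a unique solution mod 853 exists.
650⁻¹ ≡ 437 (mod 853).
k ≡ 437*391 ≡ 267 (mod 853).

267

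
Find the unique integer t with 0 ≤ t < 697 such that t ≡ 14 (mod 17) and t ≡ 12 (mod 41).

17⁻¹ mod 41: 17·29 ≡ 1 (mod 41), so 17⁻¹ ≡ 29.
t = 14 + 17·((12 − 14)·29 mod 41) = 14 + 17·24 = 422.

422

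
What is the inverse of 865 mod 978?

Run the extended Euclidean algorithm:
978 = 1*865 + 113
865 = 7*113 + 74
113 = 1*74 + 39
74 = 1*39 + 35
39 = 1*35 + 4
35 = 8*4 + 3
4 = 1*3 + 1
3 = 3*1 + 0
gcd(865, 978) = 1, so the inverse exists.
Bézout: 1 = 222*978 − 251*865.
So 865⁻¹ ≡ −251 ≡ 727 (mod 978).

727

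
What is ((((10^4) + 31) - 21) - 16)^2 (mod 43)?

(10)^4 ≡ 24 (mod 43)
24 + 31 = 55 ≡ 12 (mod 43)
12 - 21 = -9 ≡ 34 (mod 43)
34 - 16 = 18
(18)^2 ≡ 23 (mod 43)

23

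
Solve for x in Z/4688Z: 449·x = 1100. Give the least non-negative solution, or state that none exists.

gcd(449, 4688) = 1, so a unique solution mod 4688 exists.
449⁻¹ ≡ 1681 (mod 4688).
x ≡ 1681·1100 ≡ 2028 (mod 4688).

2028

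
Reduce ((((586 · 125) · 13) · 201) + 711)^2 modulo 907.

868

586 · 125 = 73250 ≡ 690 (mod 907)
690 · 13 = 8970 ≡ 807 (mod 907)
807 · 201 = 162207 ≡ 761 (mod 907)
761 + 711 = 1472 ≡ 565 (mod 907)
(565)^2 ≡ 868 (mod 907)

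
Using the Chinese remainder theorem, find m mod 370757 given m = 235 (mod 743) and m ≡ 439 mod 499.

73792

743⁻¹ mod 499: 743×272 ≡ 1 (mod 499), so 743⁻¹ ≡ 272.
m = 235 + 743×((439 − 235)×272 mod 499) = 235 + 743×99 = 73792.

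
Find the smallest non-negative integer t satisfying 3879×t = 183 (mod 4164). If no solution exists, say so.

gcd(3879, 4164) = 3, and 3 | 183, so solutions exist.
Divide through by 3: 1293×t ≡ 61 (mod 1388).
1293⁻¹ ≡ 1125 (mod 1388).
t ≡ 1125×61 ≡ 613 (mod 1388).
The smallest non-negative solution is t = 613.

613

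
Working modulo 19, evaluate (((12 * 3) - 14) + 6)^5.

16

12 * 3 = 36 ≡ 17 (mod 19)
17 - 14 = 3
3 + 6 = 9
(9)^5 ≡ 16 (mod 19)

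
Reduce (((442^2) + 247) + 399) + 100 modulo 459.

117

(442)^2 ≡ 289 (mod 459)
289 + 247 = 536 ≡ 77 (mod 459)
77 + 399 = 476 ≡ 17 (mod 459)
17 + 100 = 117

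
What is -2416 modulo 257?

-2416 = -10·257 + 154, so -2416 ≡ 154 (mod 257).

154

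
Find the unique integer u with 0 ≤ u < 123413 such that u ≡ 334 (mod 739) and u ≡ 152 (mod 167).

739⁻¹ mod 167: 739·40 ≡ 1 (mod 167), so 739⁻¹ ≡ 40.
u = 334 + 739·((152 − 334)·40 mod 167) = 334 + 739·68 = 50586.
Check: 50586 mod 739 = 334, 50586 mod 167 = 152. ✓

50586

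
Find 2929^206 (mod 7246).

Compute successive squares:
2929^1 ≡ 2929 (mod 7246)
2929^2 ≡ 2929^2 = 8579041 ≡ 7023 (mod 7246)
2929^4 ≡ 7023^2 = 49322529 ≡ 6253 (mod 7246)
2929^8 ≡ 6253^2 = 39100009 ≡ 593 (mod 7246)
2929^16 ≡ 593^2 = 351649 ≡ 3841 (mod 7246)
2929^32 ≡ 3841^2 = 14753281 ≡ 425 (mod 7246)
2929^64 ≡ 425^2 = 180625 ≡ 6721 (mod 7246)
2929^128 ≡ 6721^2 = 45171841 ≡ 277 (mod 7246)
2929^206 = 2929^128 × 2929^64 × 2929^8 × 2929^4 × 2929^2 ≡ 277 × 6721 × 593 × 6253 × 7023 (mod 7246).
Accumulate the product:
277 × 6721 = 1861717 ≡ 6741
6741 × 593 = 3997413 ≡ 4867
4867 × 6253 = 30433351 ≡ 151
151 × 7023 = 1060473 ≡ 2557

2557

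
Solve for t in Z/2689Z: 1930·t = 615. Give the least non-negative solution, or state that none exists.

1721

gcd(1930, 2689) = 1, so a unique solution mod 2689 exists.
1930⁻¹ ≡ 2565 (mod 2689).
t ≡ 2565·615 ≡ 1721 (mod 2689).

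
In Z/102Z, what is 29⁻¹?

102 = 3·29 + 15
29 = 1·15 + 14
15 = 1·14 + 1
14 = 14·1 + 0
gcd(29, 102) = 1, so the inverse exists.
Bézout: 1 = 2·102 − 7·29.
So 29⁻¹ ≡ −7 ≡ 95 (mod 102).

95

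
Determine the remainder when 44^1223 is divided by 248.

24

1223 in binary is 10011000111, i.e. 1223 = 1024 + 128 + 64 + 4 + 2 + 1.
44^1 ≡ 44 (mod 248)
44^2 ≡ 44^2 = 1936 ≡ 200 (mod 248)
44^4 ≡ 200^2 = 40000 ≡ 72 (mod 248)
44^8 ≡ 72^2 = 5184 ≡ 224 (mod 248)
44^16 ≡ 224^2 = 50176 ≡ 80 (mod 248)
44^32 ≡ 80^2 = 6400 ≡ 200 (mod 248)
44^64 ≡ 200^2 = 40000 ≡ 72 (mod 248)
44^128 ≡ 72^2 = 5184 ≡ 224 (mod 248)
44^256 ≡ 224^2 = 50176 ≡ 80 (mod 248)
44^512 ≡ 80^2 = 6400 ≡ 200 (mod 248)
44^1024 ≡ 200^2 = 40000 ≡ 72 (mod 248)
44^1223 = 44^1024 · 44^128 · 44^64 · 44^4 · 44^2 · 44^1 ≡ 72 · 224 · 72 · 72 · 200 · 44 (mod 248).
Accumulate the product:
72 · 224 = 16128 ≡ 8
8 · 72 = 576 ≡ 80
80 · 72 = 5760 ≡ 56
56 · 200 = 11200 ≡ 40
40 · 44 = 1760 ≡ 24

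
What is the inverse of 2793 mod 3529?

Apply the Euclidean algorithm and back-substitute:
3529 = 1×2793 + 736
2793 = 3×736 + 585
736 = 1×585 + 151
585 = 3×151 + 132
151 = 1×132 + 19
132 = 6×19 + 18
19 = 1×18 + 1
18 = 18×1 + 0
gcd(2793, 3529) = 1, so the inverse exists.
Back-substitute for 1:
1 = 1×19 − 1×18
  = −1×132 + 7×19
  = 7×151 − 8×132
  = −8×585 + 31×151
  = 31×736 − 39×585
  = −39×2793 + 148×736
  = 148×3529 − 187×2793
So 2793⁻¹ ≡ −187 ≡ 3342 (mod 3529).

3342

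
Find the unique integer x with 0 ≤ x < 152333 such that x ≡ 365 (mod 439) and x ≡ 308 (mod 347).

104408

439⁻¹ mod 347: 439·215 ≡ 1 (mod 347), so 439⁻¹ ≡ 215.
x = 365 + 439·((308 − 365)·215 mod 347) = 365 + 439·237 = 104408.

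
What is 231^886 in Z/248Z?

169

886 in binary is 1101110110, i.e. 886 = 512 + 256 + 64 + 32 + 16 + 4 + 2.
231^1 ≡ 231 (mod 248)
231^2 ≡ 231^2 = 53361 ≡ 41 (mod 248)
231^4 ≡ 41^2 = 1681 ≡ 193 (mod 248)
231^8 ≡ 193^2 = 37249 ≡ 49 (mod 248)
231^16 ≡ 49^2 = 2401 ≡ 169 (mod 248)
231^32 ≡ 169^2 = 28561 ≡ 41 (mod 248)
231^64 ≡ 41^2 = 1681 ≡ 193 (mod 248)
231^128 ≡ 193^2 = 37249 ≡ 49 (mod 248)
231^256 ≡ 49^2 = 2401 ≡ 169 (mod 248)
231^512 ≡ 169^2 = 28561 ≡ 41 (mod 248)
231^886 = 231^512 * 231^256 * 231^64 * 231^32 * 231^16 * 231^4 * 231^2 ≡ 41 * 169 * 193 * 41 * 169 * 193 * 41 (mod 248).
Accumulate the product:
41 * 169 = 6929 ≡ 233
233 * 193 = 44969 ≡ 81
81 * 41 = 3321 ≡ 97
97 * 169 = 16393 ≡ 25
25 * 193 = 4825 ≡ 113
113 * 41 = 4633 ≡ 169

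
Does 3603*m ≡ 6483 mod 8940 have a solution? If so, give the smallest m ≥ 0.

1101

gcd(3603, 8940) = 3, and 3 | 6483, so solutions exist.
Divide through by 3: 1201*m ≡ 2161 mod 2980.
1201⁻¹ ≡ 861 (mod 2980).
m ≡ 861*2161 ≡ 1101 (mod 2980).
The smallest non-negative solution is m = 1101.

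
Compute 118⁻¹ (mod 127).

Run the extended Euclidean algorithm:
127 = 1·118 + 9
118 = 13·9 + 1
9 = 9·1 + 0
gcd(118, 127) = 1, so the inverse exists.
Bézout: 1 = −13·127 + 14·118.
So 118⁻¹ ≡ 14 (mod 127).

14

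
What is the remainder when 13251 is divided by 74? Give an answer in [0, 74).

5

13251 = 179×74 + 5, so 13251 ≡ 5 (mod 74).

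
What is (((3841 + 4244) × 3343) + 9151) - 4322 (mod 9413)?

3841 + 4244 = 8085
8085 × 3343 = 27028155 ≡ 3432 (mod 9413)
3432 + 9151 = 12583 ≡ 3170 (mod 9413)
3170 - 4322 = -1152 ≡ 8261 (mod 9413)

8261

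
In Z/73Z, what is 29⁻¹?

By the extended Euclidean algorithm:
73 = 2*29 + 15
29 = 1*15 + 14
15 = 1*14 + 1
14 = 14*1 + 0
gcd(29, 73) = 1, so the inverse exists.
Bézout: 1 = 2*73 − 5*29.
So 29⁻¹ ≡ −5 ≡ 68 (mod 73).

68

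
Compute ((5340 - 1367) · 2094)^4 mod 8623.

5340 - 1367 = 3973
3973 · 2094 = 8319462 ≡ 6890 (mod 8623)
(6890)^4 ≡ 1157 (mod 8623)

1157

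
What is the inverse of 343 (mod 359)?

359 = 1·343 + 16
343 = 21·16 + 7
16 = 2·7 + 2
7 = 3·2 + 1
2 = 2·1 + 0
gcd(343, 359) = 1, so the inverse exists.
Back-substitute for 1:
1 = 1·7 − 3·2
  = −3·16 + 7·7
  = 7·343 − 150·16
  = −150·359 + 157·343
So 343⁻¹ ≡ 157 (mod 359).

157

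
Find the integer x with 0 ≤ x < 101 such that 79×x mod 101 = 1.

78

By the extended Euclidean algorithm:
101 = 1×79 + 22
79 = 3×22 + 13
22 = 1×13 + 9
13 = 1×9 + 4
9 = 2×4 + 1
4 = 4×1 + 0
gcd(79, 101) = 1, so the inverse exists.
Back-substitute for 1:
1 = 1×9 − 2×4
  = −2×13 + 3×9
  = 3×22 − 5×13
  = −5×79 + 18×22
  = 18×101 − 23×79
So 79⁻¹ ≡ −23 ≡ 78 (mod 101).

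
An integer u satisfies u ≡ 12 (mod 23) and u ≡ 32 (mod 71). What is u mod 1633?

955

23⁻¹ mod 71: 23*34 ≡ 1 (mod 71), so 23⁻¹ ≡ 34.
u = 12 + 23*((32 − 12)*34 mod 71) = 12 + 23*41 = 955.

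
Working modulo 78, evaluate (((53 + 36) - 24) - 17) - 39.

53 + 36 = 89 ≡ 11 (mod 78)
11 - 24 = -13 ≡ 65 (mod 78)
65 - 17 = 48
48 - 39 = 9

9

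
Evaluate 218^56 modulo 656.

592

218^1 ≡ 218 (mod 656)
218^2 ≡ 218^2 = 47524 ≡ 292 (mod 656)
218^4 ≡ 292^2 = 85264 ≡ 640 (mod 656)
218^8 ≡ 640^2 = 409600 ≡ 256 (mod 656)
218^16 ≡ 256^2 = 65536 ≡ 592 (mod 656)
218^32 ≡ 592^2 = 350464 ≡ 160 (mod 656)
218^56 = 218^32 * 218^16 * 218^8 ≡ 160 * 592 * 256 (mod 656).
Accumulate the product:
160 * 592 = 94720 ≡ 256
256 * 256 = 65536 ≡ 592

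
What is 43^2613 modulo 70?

43

By square-and-multiply:
2613 in binary is 101000110101, i.e. 2613 = 2048 + 512 + 32 + 16 + 4 + 1.
43^1 ≡ 43 (mod 70)
43^2 ≡ 43^2 = 1849 ≡ 29 (mod 70)
43^4 ≡ 29^2 = 841 ≡ 1 (mod 70)
43^8 ≡ 1^2 = 1 (mod 70)
43^16 ≡ 1^2 = 1 (mod 70)
43^32 ≡ 1^2 = 1 (mod 70)
43^64 ≡ 1^2 = 1 (mod 70)
43^128 ≡ 1^2 = 1 (mod 70)
43^256 ≡ 1^2 = 1 (mod 70)
43^512 ≡ 1^2 = 1 (mod 70)
43^1024 ≡ 1^2 = 1 (mod 70)
43^2048 ≡ 1^2 = 1 (mod 70)
43^2613 = 43^2048 × 43^512 × 43^32 × 43^16 × 43^4 × 43^1 ≡ 1 × 1 × 1 × 1 × 1 × 43 (mod 70).
Accumulate the product:
1 × 1 = 1
1 × 1 = 1
1 × 1 = 1
1 × 1 = 1
1 × 43 = 43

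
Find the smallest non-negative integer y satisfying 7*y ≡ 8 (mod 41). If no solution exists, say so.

gcd(7, 41) = 1, so a unique solution mod 41 exists.
7⁻¹ ≡ 6 (mod 41).
y ≡ 6*8 ≡ 7 (mod 41).

7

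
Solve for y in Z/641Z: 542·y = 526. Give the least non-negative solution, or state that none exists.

299

gcd(542, 641) = 1, so a unique solution mod 641 exists.
542⁻¹ ≡ 382 (mod 641).
y ≡ 382·526 ≡ 299 (mod 641).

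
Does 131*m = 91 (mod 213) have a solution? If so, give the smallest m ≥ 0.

95

gcd(131, 213) = 1, so a unique solution mod 213 exists.
131⁻¹ ≡ 200 (mod 213).
m ≡ 200*91 ≡ 95 (mod 213).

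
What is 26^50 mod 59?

Compute successive squares:
26^1 ≡ 26 (mod 59)
26^2 ≡ 26^2 = 676 ≡ 27 (mod 59)
26^4 ≡ 27^2 = 729 ≡ 21 (mod 59)
26^8 ≡ 21^2 = 441 ≡ 28 (mod 59)
26^16 ≡ 28^2 = 784 ≡ 17 (mod 59)
26^32 ≡ 17^2 = 289 ≡ 53 (mod 59)
26^50 = 26^32 * 26^16 * 26^2 ≡ 53 * 17 * 27 (mod 59).
Accumulate the product:
53 * 17 = 901 ≡ 16
16 * 27 = 432 ≡ 19

19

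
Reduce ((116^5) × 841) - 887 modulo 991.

(116)^5 ≡ 52 (mod 991)
52 × 841 = 43732 ≡ 128 (mod 991)
128 - 887 = -759 ≡ 232 (mod 991)

232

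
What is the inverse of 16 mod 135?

By the extended Euclidean algorithm:
135 = 8*16 + 7
16 = 2*7 + 2
7 = 3*2 + 1
2 = 2*1 + 0
gcd(16, 135) = 1, so the inverse exists.
Bézout: 1 = 7*135 − 59*16.
So 16⁻¹ ≡ −59 ≡ 76 (mod 135).

76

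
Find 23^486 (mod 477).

Compute successive squares:
486 in binary is 111100110, i.e. 486 = 256 + 128 + 64 + 32 + 4 + 2.
23^1 ≡ 23 (mod 477)
23^2 ≡ 23^2 = 529 ≡ 52 (mod 477)
23^4 ≡ 52^2 = 2704 ≡ 319 (mod 477)
23^8 ≡ 319^2 = 101761 ≡ 160 (mod 477)
23^16 ≡ 160^2 = 25600 ≡ 319 (mod 477)
23^32 ≡ 319^2 = 101761 ≡ 160 (mod 477)
23^64 ≡ 160^2 = 25600 ≡ 319 (mod 477)
23^128 ≡ 319^2 = 101761 ≡ 160 (mod 477)
23^256 ≡ 160^2 = 25600 ≡ 319 (mod 477)
23^486 = 23^256 * 23^128 * 23^64 * 23^32 * 23^4 * 23^2 ≡ 319 * 160 * 319 * 160 * 319 * 52 (mod 477).
Accumulate the product:
319 * 160 = 51040 ≡ 1
1 * 319 = 319
319 * 160 = 51040 ≡ 1
1 * 319 = 319
319 * 52 = 16588 ≡ 370

370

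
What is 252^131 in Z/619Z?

366

131 in binary is 10000011, i.e. 131 = 128 + 2 + 1.
252^1 ≡ 252 (mod 619)
252^2 ≡ 252^2 = 63504 ≡ 366 (mod 619)
252^4 ≡ 366^2 = 133956 ≡ 252 (mod 619)
252^8 ≡ 252^2 = 63504 ≡ 366 (mod 619)
252^16 ≡ 366^2 = 133956 ≡ 252 (mod 619)
252^32 ≡ 252^2 = 63504 ≡ 366 (mod 619)
252^64 ≡ 366^2 = 133956 ≡ 252 (mod 619)
252^128 ≡ 252^2 = 63504 ≡ 366 (mod 619)
252^131 = 252^128 × 252^2 × 252^1 ≡ 366 × 366 × 252 (mod 619).
Accumulate the product:
366 × 366 = 133956 ≡ 252
252 × 252 = 63504 ≡ 366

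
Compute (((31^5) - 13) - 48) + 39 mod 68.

(31)^5 ≡ 63 (mod 68)
63 - 13 = 50
50 - 48 = 2
2 + 39 = 41

41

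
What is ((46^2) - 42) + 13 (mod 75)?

(46)^2 ≡ 16 (mod 75)
16 - 42 = -26 ≡ 49 (mod 75)
49 + 13 = 62

62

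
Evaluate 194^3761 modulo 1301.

1201

By square-and-multiply:
194^1 ≡ 194 (mod 1301)
194^2 ≡ 194^2 = 37636 ≡ 1208 (mod 1301)
194^4 ≡ 1208^2 = 1459264 ≡ 843 (mod 1301)
194^8 ≡ 843^2 = 710649 ≡ 303 (mod 1301)
194^16 ≡ 303^2 = 91809 ≡ 739 (mod 1301)
194^32 ≡ 739^2 = 546121 ≡ 1002 (mod 1301)
194^64 ≡ 1002^2 = 1004004 ≡ 933 (mod 1301)
194^128 ≡ 933^2 = 870489 ≡ 120 (mod 1301)
194^256 ≡ 120^2 = 14400 ≡ 89 (mod 1301)
194^512 ≡ 89^2 = 7921 ≡ 115 (mod 1301)
194^1024 ≡ 115^2 = 13225 ≡ 215 (mod 1301)
194^2048 ≡ 215^2 = 46225 ≡ 690 (mod 1301)
194^3761 = 194^2048 * 194^1024 * 194^512 * 194^128 * 194^32 * 194^16 * 194^1 ≡ 690 * 215 * 115 * 120 * 1002 * 739 * 194 (mod 1301).
Accumulate the product:
690 * 215 = 148350 ≡ 36
36 * 115 = 4140 ≡ 237
237 * 120 = 28440 ≡ 1119
1119 * 1002 = 1121238 ≡ 1077
1077 * 739 = 795903 ≡ 992
992 * 194 = 192448 ≡ 1201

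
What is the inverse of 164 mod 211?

202

211 = 1×164 + 47
164 = 3×47 + 23
47 = 2×23 + 1
23 = 23×1 + 0
gcd(164, 211) = 1, so the inverse exists.
Back-substitute for 1:
1 = 1×47 − 2×23
  = −2×164 + 7×47
  = 7×211 − 9×164
So 164⁻¹ ≡ −9 ≡ 202 (mod 211).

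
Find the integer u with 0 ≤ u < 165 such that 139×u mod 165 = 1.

19

Apply the Euclidean algorithm and back-substitute:
165 = 1*139 + 26
139 = 5*26 + 9
26 = 2*9 + 8
9 = 1*8 + 1
8 = 8*1 + 0
gcd(139, 165) = 1, so the inverse exists.
Back-substitute for 1:
1 = 1*9 − 1*8
  = −1*26 + 3*9
  = 3*139 − 16*26
  = −16*165 + 19*139
So 139⁻¹ ≡ 19 (mod 165).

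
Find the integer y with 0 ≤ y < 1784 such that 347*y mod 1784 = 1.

1347

Run the extended Euclidean algorithm:
1784 = 5×347 + 49
347 = 7×49 + 4
49 = 12×4 + 1
4 = 4×1 + 0
gcd(347, 1784) = 1, so the inverse exists.
Back-substitute for 1:
1 = 1×49 − 12×4
  = −12×347 + 85×49
  = 85×1784 − 437×347
So 347⁻¹ ≡ −437 ≡ 1347 (mod 1784).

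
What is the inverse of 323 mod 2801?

555

2801 = 8·323 + 217
323 = 1·217 + 106
217 = 2·106 + 5
106 = 21·5 + 1
5 = 5·1 + 0
gcd(323, 2801) = 1, so the inverse exists.
Back-substitute for 1:
1 = 1·106 − 21·5
  = −21·217 + 43·106
  = 43·323 − 64·217
  = −64·2801 + 555·323
So 323⁻¹ ≡ 555 (mod 2801).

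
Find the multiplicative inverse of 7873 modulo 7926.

By the extended Euclidean algorithm:
7926 = 1*7873 + 53
7873 = 148*53 + 29
53 = 1*29 + 24
29 = 1*24 + 5
24 = 4*5 + 4
5 = 1*4 + 1
4 = 4*1 + 0
gcd(7873, 7926) = 1, so the inverse exists.
Bézout: 1 = −1634*7926 + 1645*7873.
So 7873⁻¹ ≡ 1645 (mod 7926).

1645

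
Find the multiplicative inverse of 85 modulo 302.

167

302 = 3×85 + 47
85 = 1×47 + 38
47 = 1×38 + 9
38 = 4×9 + 2
9 = 4×2 + 1
2 = 2×1 + 0
gcd(85, 302) = 1, so the inverse exists.
Back-substitute for 1:
1 = 1×9 − 4×2
  = −4×38 + 17×9
  = 17×47 − 21×38
  = −21×85 + 38×47
  = 38×302 − 135×85
So 85⁻¹ ≡ −135 ≡ 167 (mod 302).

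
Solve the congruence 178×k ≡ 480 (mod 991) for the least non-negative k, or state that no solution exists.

gcd(178, 991) = 1, so a unique solution mod 991 exists.
178⁻¹ ≡ 206 (mod 991).
k ≡ 206×480 ≡ 771 (mod 991).

771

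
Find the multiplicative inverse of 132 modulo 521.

75

521 = 3*132 + 125
132 = 1*125 + 7
125 = 17*7 + 6
7 = 1*6 + 1
6 = 6*1 + 0
gcd(132, 521) = 1, so the inverse exists.
Back-substitute for 1:
1 = 1*7 − 1*6
  = −1*125 + 18*7
  = 18*132 − 19*125
  = −19*521 + 75*132
So 132⁻¹ ≡ 75 (mod 521).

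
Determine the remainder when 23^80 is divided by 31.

1

80 in binary is 1010000, i.e. 80 = 64 + 16.
23^1 ≡ 23 (mod 31)
23^2 ≡ 23^2 = 529 ≡ 2 (mod 31)
23^4 ≡ 2^2 = 4 (mod 31)
23^8 ≡ 4^2 = 16 (mod 31)
23^16 ≡ 16^2 = 256 ≡ 8 (mod 31)
23^32 ≡ 8^2 = 64 ≡ 2 (mod 31)
23^64 ≡ 2^2 = 4 (mod 31)
23^80 = 23^64 * 23^16 ≡ 4 * 8 (mod 31).
4 * 8 = 32 ≡ 1 (mod 31).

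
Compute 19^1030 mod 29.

4

By square-and-multiply:
1030 in binary is 10000000110, i.e. 1030 = 1024 + 4 + 2.
19^1 ≡ 19 (mod 29)
19^2 ≡ 19^2 = 361 ≡ 13 (mod 29)
19^4 ≡ 13^2 = 169 ≡ 24 (mod 29)
19^8 ≡ 24^2 = 576 ≡ 25 (mod 29)
19^16 ≡ 25^2 = 625 ≡ 16 (mod 29)
19^32 ≡ 16^2 = 256 ≡ 24 (mod 29)
19^64 ≡ 24^2 = 576 ≡ 25 (mod 29)
19^128 ≡ 25^2 = 625 ≡ 16 (mod 29)
19^256 ≡ 16^2 = 256 ≡ 24 (mod 29)
19^512 ≡ 24^2 = 576 ≡ 25 (mod 29)
19^1024 ≡ 25^2 = 625 ≡ 16 (mod 29)
19^1030 = 19^1024 · 19^4 · 19^2 ≡ 16 · 24 · 13 (mod 29).
Accumulate the product:
16 · 24 = 384 ≡ 7
7 · 13 = 91 ≡ 4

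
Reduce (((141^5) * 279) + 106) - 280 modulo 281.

(141)^5 ≡ 202 (mod 281)
202 * 279 = 56358 ≡ 158 (mod 281)
158 + 106 = 264
264 - 280 = -16 ≡ 265 (mod 281)

265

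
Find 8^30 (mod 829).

623

Using repeated squaring:
30 in binary is 11110, i.e. 30 = 16 + 8 + 4 + 2.
8^1 ≡ 8 (mod 829)
8^2 ≡ 8^2 = 64 (mod 829)
8^4 ≡ 64^2 = 4096 ≡ 780 (mod 829)
8^8 ≡ 780^2 = 608400 ≡ 743 (mod 829)
8^16 ≡ 743^2 = 552049 ≡ 764 (mod 829)
8^30 = 8^16 × 8^8 × 8^4 × 8^2 ≡ 764 × 743 × 780 × 64 (mod 829).
Accumulate the product:
764 × 743 = 567652 ≡ 616
616 × 780 = 480480 ≡ 489
489 × 64 = 31296 ≡ 623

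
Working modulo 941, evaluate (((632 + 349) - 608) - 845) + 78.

547

632 + 349 = 981 ≡ 40 (mod 941)
40 - 608 = -568 ≡ 373 (mod 941)
373 - 845 = -472 ≡ 469 (mod 941)
469 + 78 = 547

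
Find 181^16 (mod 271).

90

181^1 ≡ 181 (mod 271)
181^2 ≡ 181^2 = 32761 ≡ 241 (mod 271)
181^4 ≡ 241^2 = 58081 ≡ 87 (mod 271)
181^8 ≡ 87^2 = 7569 ≡ 252 (mod 271)
181^16 ≡ 252^2 = 63504 ≡ 90 (mod 271)
So 181^16 ≡ 90 (mod 271).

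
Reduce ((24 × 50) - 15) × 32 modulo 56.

8

24 × 50 = 1200 ≡ 24 (mod 56)
24 - 15 = 9
9 × 32 = 288 ≡ 8 (mod 56)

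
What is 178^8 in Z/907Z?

486

Using repeated squaring:
178^1 ≡ 178 (mod 907)
178^2 ≡ 178^2 = 31684 ≡ 846 (mod 907)
178^4 ≡ 846^2 = 715716 ≡ 93 (mod 907)
178^8 ≡ 93^2 = 8649 ≡ 486 (mod 907)
So 178^8 ≡ 486 (mod 907).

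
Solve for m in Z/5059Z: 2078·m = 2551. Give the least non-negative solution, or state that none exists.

2409

gcd(2078, 5059) = 1, so a unique solution mod 5059 exists.
2078⁻¹ ≡ 465 (mod 5059).
m ≡ 465·2551 ≡ 2409 (mod 5059).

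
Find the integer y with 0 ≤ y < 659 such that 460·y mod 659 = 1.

202

By the extended Euclidean algorithm:
659 = 1·460 + 199
460 = 2·199 + 62
199 = 3·62 + 13
62 = 4·13 + 10
13 = 1·10 + 3
10 = 3·3 + 1
3 = 3·1 + 0
gcd(460, 659) = 1, so the inverse exists.
Back-substitute for 1:
1 = 1·10 − 3·3
  = −3·13 + 4·10
  = 4·62 − 19·13
  = −19·199 + 61·62
  = 61·460 − 141·199
  = −141·659 + 202·460
So 460⁻¹ ≡ 202 (mod 659).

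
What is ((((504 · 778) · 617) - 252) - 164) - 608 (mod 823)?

531

504 · 778 = 392112 ≡ 364 (mod 823)
364 · 617 = 224588 ≡ 732 (mod 823)
732 - 252 = 480
480 - 164 = 316
316 - 608 = -292 ≡ 531 (mod 823)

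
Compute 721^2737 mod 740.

2737 in binary is 101010110001, i.e. 2737 = 2048 + 512 + 128 + 32 + 16 + 1.
721^1 ≡ 721 (mod 740)
721^2 ≡ 721^2 = 519841 ≡ 361 (mod 740)
721^4 ≡ 361^2 = 130321 ≡ 81 (mod 740)
721^8 ≡ 81^2 = 6561 ≡ 641 (mod 740)
721^16 ≡ 641^2 = 410881 ≡ 181 (mod 740)
721^32 ≡ 181^2 = 32761 ≡ 201 (mod 740)
721^64 ≡ 201^2 = 40401 ≡ 441 (mod 740)
721^128 ≡ 441^2 = 194481 ≡ 601 (mod 740)
721^256 ≡ 601^2 = 361201 ≡ 81 (mod 740)
721^512 ≡ 81^2 = 6561 ≡ 641 (mod 740)
721^1024 ≡ 641^2 = 410881 ≡ 181 (mod 740)
721^2048 ≡ 181^2 = 32761 ≡ 201 (mod 740)
721^2737 = 721^2048 × 721^512 × 721^128 × 721^32 × 721^16 × 721^1 ≡ 201 × 641 × 601 × 201 × 181 × 721 (mod 740).
Accumulate the product:
201 × 641 = 128841 ≡ 81
81 × 601 = 48681 ≡ 581
581 × 201 = 116781 ≡ 601
601 × 181 = 108781 ≡ 1
1 × 721 = 721

721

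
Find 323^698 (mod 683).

By square-and-multiply:
323^1 ≡ 323 (mod 683)
323^2 ≡ 323^2 = 104329 ≡ 513 (mod 683)
323^4 ≡ 513^2 = 263169 ≡ 214 (mod 683)
323^8 ≡ 214^2 = 45796 ≡ 35 (mod 683)
323^16 ≡ 35^2 = 1225 ≡ 542 (mod 683)
323^32 ≡ 542^2 = 293764 ≡ 74 (mod 683)
323^64 ≡ 74^2 = 5476 ≡ 12 (mod 683)
323^128 ≡ 12^2 = 144 (mod 683)
323^256 ≡ 144^2 = 20736 ≡ 246 (mod 683)
323^512 ≡ 246^2 = 60516 ≡ 412 (mod 683)
323^698 = 323^512 · 323^128 · 323^32 · 323^16 · 323^8 · 323^2 ≡ 412 · 144 · 74 · 542 · 35 · 513 (mod 683).
Accumulate the product:
412 · 144 = 59328 ≡ 590
590 · 74 = 43660 ≡ 631
631 · 542 = 342002 ≡ 502
502 · 35 = 17570 ≡ 495
495 · 513 = 253935 ≡ 542

542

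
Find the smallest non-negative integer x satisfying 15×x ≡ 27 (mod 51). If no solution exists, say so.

gcd(15, 51) = 3, and 3 | 27, so solutions exist.
Divide through by 3: 5×x = 9 (mod 17).
5⁻¹ ≡ 7 (mod 17).
x ≡ 7×9 ≡ 12 (mod 17).
The smallest non-negative solution is x = 12.

12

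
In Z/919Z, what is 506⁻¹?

By the extended Euclidean algorithm:
919 = 1×506 + 413
506 = 1×413 + 93
413 = 4×93 + 41
93 = 2×41 + 11
41 = 3×11 + 8
11 = 1×8 + 3
8 = 2×3 + 2
3 = 1×2 + 1
2 = 2×1 + 0
gcd(506, 919) = 1, so the inverse exists.
Back-substitute for 1:
1 = 1×3 − 1×2
  = −1×8 + 3×3
  = 3×11 − 4×8
  = −4×41 + 15×11
  = 15×93 − 34×41
  = −34×413 + 151×93
  = 151×506 − 185×413
  = −185×919 + 336×506
So 506⁻¹ ≡ 336 (mod 919).

336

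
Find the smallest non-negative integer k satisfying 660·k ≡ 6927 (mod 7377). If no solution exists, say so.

2123

gcd(660, 7377) = 3, and 3 | 6927, so solutions exist.
Divide through by 3: 220·k ≡ 2309 (mod 2459).
220⁻¹ ≡ 1576 (mod 2459).
k ≡ 1576·2309 ≡ 2123 (mod 2459).
The smallest non-negative solution is k = 2123.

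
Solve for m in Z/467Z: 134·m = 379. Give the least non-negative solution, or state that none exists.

gcd(134, 467) = 1, so a unique solution mod 467 exists.
134⁻¹ ≡ 352 (mod 467).
m ≡ 352·379 ≡ 313 (mod 467).

313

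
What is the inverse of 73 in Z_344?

By the extended Euclidean algorithm:
344 = 4·73 + 52
73 = 1·52 + 21
52 = 2·21 + 10
21 = 2·10 + 1
10 = 10·1 + 0
gcd(73, 344) = 1, so the inverse exists.
Bézout: 1 = −7·344 + 33·73.
So 73⁻¹ ≡ 33 (mod 344).

33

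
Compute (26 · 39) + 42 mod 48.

26 · 39 = 1014 ≡ 6 (mod 48)
6 + 42 = 48 ≡ 0 (mod 48)

0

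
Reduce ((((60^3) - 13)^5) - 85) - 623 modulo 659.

(60)^3 ≡ 507 (mod 659)
507 - 13 = 494
(494)^5 ≡ 594 (mod 659)
594 - 85 = 509
509 - 623 = -114 ≡ 545 (mod 659)

545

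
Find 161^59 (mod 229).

44

59 in binary is 111011, i.e. 59 = 32 + 16 + 8 + 2 + 1.
161^1 ≡ 161 (mod 229)
161^2 ≡ 161^2 = 25921 ≡ 44 (mod 229)
161^4 ≡ 44^2 = 1936 ≡ 104 (mod 229)
161^8 ≡ 104^2 = 10816 ≡ 53 (mod 229)
161^16 ≡ 53^2 = 2809 ≡ 61 (mod 229)
161^32 ≡ 61^2 = 3721 ≡ 57 (mod 229)
161^59 = 161^32 * 161^16 * 161^8 * 161^2 * 161^1 ≡ 57 * 61 * 53 * 44 * 161 (mod 229).
Accumulate the product:
57 * 61 = 3477 ≡ 42
42 * 53 = 2226 ≡ 165
165 * 44 = 7260 ≡ 161
161 * 161 = 25921 ≡ 44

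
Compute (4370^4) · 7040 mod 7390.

1890

(4370)^4 ≡ 6350 (mod 7390)
6350 · 7040 = 44704000 ≡ 1890 (mod 7390)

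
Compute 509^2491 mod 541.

444

2491 in binary is 100110111011, i.e. 2491 = 2048 + 256 + 128 + 32 + 16 + 8 + 2 + 1.
509^1 ≡ 509 (mod 541)
509^2 ≡ 509^2 = 259081 ≡ 483 (mod 541)
509^4 ≡ 483^2 = 233289 ≡ 118 (mod 541)
509^8 ≡ 118^2 = 13924 ≡ 399 (mod 541)
509^16 ≡ 399^2 = 159201 ≡ 147 (mod 541)
509^32 ≡ 147^2 = 21609 ≡ 510 (mod 541)
509^64 ≡ 510^2 = 260100 ≡ 420 (mod 541)
509^128 ≡ 420^2 = 176400 ≡ 34 (mod 541)
509^256 ≡ 34^2 = 1156 ≡ 74 (mod 541)
509^512 ≡ 74^2 = 5476 ≡ 66 (mod 541)
509^1024 ≡ 66^2 = 4356 ≡ 28 (mod 541)
509^2048 ≡ 28^2 = 784 ≡ 243 (mod 541)
509^2491 = 509^2048 × 509^256 × 509^128 × 509^32 × 509^16 × 509^8 × 509^2 × 509^1 ≡ 243 × 74 × 34 × 510 × 147 × 399 × 483 × 509 (mod 541).
Accumulate the product:
243 × 74 = 17982 ≡ 129
129 × 34 = 4386 ≡ 58
58 × 510 = 29580 ≡ 366
366 × 147 = 53802 ≡ 243
243 × 399 = 96957 ≡ 118
118 × 483 = 56994 ≡ 189
189 × 509 = 96201 ≡ 444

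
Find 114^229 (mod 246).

Using repeated squaring:
229 in binary is 11100101, i.e. 229 = 128 + 64 + 32 + 4 + 1.
114^1 ≡ 114 (mod 246)
114^2 ≡ 114^2 = 12996 ≡ 204 (mod 246)
114^4 ≡ 204^2 = 41616 ≡ 42 (mod 246)
114^8 ≡ 42^2 = 1764 ≡ 42 (mod 246)
114^16 ≡ 42^2 = 1764 ≡ 42 (mod 246)
114^32 ≡ 42^2 = 1764 ≡ 42 (mod 246)
114^64 ≡ 42^2 = 1764 ≡ 42 (mod 246)
114^128 ≡ 42^2 = 1764 ≡ 42 (mod 246)
114^229 = 114^128 * 114^64 * 114^32 * 114^4 * 114^1 ≡ 42 * 42 * 42 * 42 * 114 (mod 246).
Accumulate the product:
42 * 42 = 1764 ≡ 42
42 * 42 = 1764 ≡ 42
42 * 42 = 1764 ≡ 42
42 * 114 = 4788 ≡ 114

114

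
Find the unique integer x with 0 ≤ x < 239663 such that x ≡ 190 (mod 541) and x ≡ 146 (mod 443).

53749

541⁻¹ mod 443: 541×330 ≡ 1 (mod 443), so 541⁻¹ ≡ 330.
x = 190 + 541×((146 − 190)×330 mod 443) = 190 + 541×99 = 53749.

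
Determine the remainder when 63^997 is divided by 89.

Using repeated squaring:
997 in binary is 1111100101, i.e. 997 = 512 + 256 + 128 + 64 + 32 + 4 + 1.
63^1 ≡ 63 (mod 89)
63^2 ≡ 63^2 = 3969 ≡ 53 (mod 89)
63^4 ≡ 53^2 = 2809 ≡ 50 (mod 89)
63^8 ≡ 50^2 = 2500 ≡ 8 (mod 89)
63^16 ≡ 8^2 = 64 (mod 89)
63^32 ≡ 64^2 = 4096 ≡ 2 (mod 89)
63^64 ≡ 2^2 = 4 (mod 89)
63^128 ≡ 4^2 = 16 (mod 89)
63^256 ≡ 16^2 = 256 ≡ 78 (mod 89)
63^512 ≡ 78^2 = 6084 ≡ 32 (mod 89)
63^997 = 63^512 · 63^256 · 63^128 · 63^64 · 63^32 · 63^4 · 63^1 ≡ 32 · 78 · 16 · 4 · 2 · 50 · 63 (mod 89).
Accumulate the product:
32 · 78 = 2496 ≡ 4
4 · 16 = 64
64 · 4 = 256 ≡ 78
78 · 2 = 156 ≡ 67
67 · 50 = 3350 ≡ 57
57 · 63 = 3591 ≡ 31

31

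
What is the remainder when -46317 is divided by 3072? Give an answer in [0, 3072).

-46317 = -16·3072 + 2835, so -46317 ≡ 2835 (mod 3072).

2835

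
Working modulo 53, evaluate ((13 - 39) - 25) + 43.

45

13 - 39 = -26 ≡ 27 (mod 53)
27 - 25 = 2
2 + 43 = 45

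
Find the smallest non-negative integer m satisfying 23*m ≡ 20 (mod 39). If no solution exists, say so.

28

gcd(23, 39) = 1, so a unique solution mod 39 exists.
23⁻¹ ≡ 17 (mod 39).
m ≡ 17*20 ≡ 28 (mod 39).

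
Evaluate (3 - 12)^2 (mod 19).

3 - 12 = -9 ≡ 10 (mod 19)
(10)^2 ≡ 5 (mod 19)

5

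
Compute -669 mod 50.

-669 = -14·50 + 31, so -669 ≡ 31 (mod 50).

31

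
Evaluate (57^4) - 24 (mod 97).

(57)^4 ≡ 73 (mod 97)
73 - 24 = 49

49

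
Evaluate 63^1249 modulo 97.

By square-and-multiply:
63^1 ≡ 63 (mod 97)
63^2 ≡ 63^2 = 3969 ≡ 89 (mod 97)
63^4 ≡ 89^2 = 7921 ≡ 64 (mod 97)
63^8 ≡ 64^2 = 4096 ≡ 22 (mod 97)
63^16 ≡ 22^2 = 484 ≡ 96 (mod 97)
63^32 ≡ 96^2 = 9216 ≡ 1 (mod 97)
63^64 ≡ 1^2 = 1 (mod 97)
63^128 ≡ 1^2 = 1 (mod 97)
63^256 ≡ 1^2 = 1 (mod 97)
63^512 ≡ 1^2 = 1 (mod 97)
63^1024 ≡ 1^2 = 1 (mod 97)
63^1249 = 63^1024 * 63^128 * 63^64 * 63^32 * 63^1 ≡ 1 * 1 * 1 * 1 * 63 (mod 97).
Accumulate the product:
1 * 1 = 1
1 * 1 = 1
1 * 1 = 1
1 * 63 = 63

63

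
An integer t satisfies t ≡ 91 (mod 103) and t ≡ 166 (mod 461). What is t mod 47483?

13996

103⁻¹ mod 461: 103*94 ≡ 1 (mod 461), so 103⁻¹ ≡ 94.
t = 91 + 103*((166 − 91)*94 mod 461) = 91 + 103*135 = 13996.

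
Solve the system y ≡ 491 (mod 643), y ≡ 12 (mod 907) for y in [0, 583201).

149667

643⁻¹ mod 907: 643×560 ≡ 1 (mod 907), so 643⁻¹ ≡ 560.
y = 491 + 643×((12 − 491)×560 mod 907) = 491 + 643×232 = 149667.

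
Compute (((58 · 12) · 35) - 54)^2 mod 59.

4

58 · 12 = 696 ≡ 47 (mod 59)
47 · 35 = 1645 ≡ 52 (mod 59)
52 - 54 = -2 ≡ 57 (mod 59)
(57)^2 ≡ 4 (mod 59)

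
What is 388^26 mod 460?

104

Compute successive squares:
26 in binary is 11010, i.e. 26 = 16 + 8 + 2.
388^1 ≡ 388 (mod 460)
388^2 ≡ 388^2 = 150544 ≡ 124 (mod 460)
388^4 ≡ 124^2 = 15376 ≡ 196 (mod 460)
388^8 ≡ 196^2 = 38416 ≡ 236 (mod 460)
388^16 ≡ 236^2 = 55696 ≡ 36 (mod 460)
388^26 = 388^16 · 388^8 · 388^2 ≡ 36 · 236 · 124 (mod 460).
Accumulate the product:
36 · 236 = 8496 ≡ 216
216 · 124 = 26784 ≡ 104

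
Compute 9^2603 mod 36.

Compute successive squares:
2603 in binary is 101000101011, i.e. 2603 = 2048 + 512 + 32 + 8 + 2 + 1.
9^1 ≡ 9 (mod 36)
9^2 ≡ 9^2 = 81 ≡ 9 (mod 36)
9^4 ≡ 9^2 = 81 ≡ 9 (mod 36)
9^8 ≡ 9^2 = 81 ≡ 9 (mod 36)
9^16 ≡ 9^2 = 81 ≡ 9 (mod 36)
9^32 ≡ 9^2 = 81 ≡ 9 (mod 36)
9^64 ≡ 9^2 = 81 ≡ 9 (mod 36)
9^128 ≡ 9^2 = 81 ≡ 9 (mod 36)
9^256 ≡ 9^2 = 81 ≡ 9 (mod 36)
9^512 ≡ 9^2 = 81 ≡ 9 (mod 36)
9^1024 ≡ 9^2 = 81 ≡ 9 (mod 36)
9^2048 ≡ 9^2 = 81 ≡ 9 (mod 36)
9^2603 = 9^2048 * 9^512 * 9^32 * 9^8 * 9^2 * 9^1 ≡ 9 * 9 * 9 * 9 * 9 * 9 (mod 36).
Accumulate the product:
9 * 9 = 81 ≡ 9
9 * 9 = 81 ≡ 9
9 * 9 = 81 ≡ 9
9 * 9 = 81 ≡ 9
9 * 9 = 81 ≡ 9

9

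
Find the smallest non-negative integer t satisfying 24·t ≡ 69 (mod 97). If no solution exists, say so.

15

gcd(24, 97) = 1, so a unique solution mod 97 exists.
24⁻¹ ≡ 93 (mod 97).
t ≡ 93·69 ≡ 15 (mod 97).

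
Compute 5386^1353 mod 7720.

4656

By square-and-multiply:
1353 in binary is 10101001001, i.e. 1353 = 1024 + 256 + 64 + 8 + 1.
5386^1 ≡ 5386 (mod 7720)
5386^2 ≡ 5386^2 = 29008996 ≡ 4956 (mod 7720)
5386^4 ≡ 4956^2 = 24561936 ≡ 4616 (mod 7720)
5386^8 ≡ 4616^2 = 21307456 ≡ 256 (mod 7720)
5386^16 ≡ 256^2 = 65536 ≡ 3776 (mod 7720)
5386^32 ≡ 3776^2 = 14258176 ≡ 7056 (mod 7720)
5386^64 ≡ 7056^2 = 49787136 ≡ 856 (mod 7720)
5386^128 ≡ 856^2 = 732736 ≡ 7056 (mod 7720)
5386^256 ≡ 7056^2 = 49787136 ≡ 856 (mod 7720)
5386^512 ≡ 856^2 = 732736 ≡ 7056 (mod 7720)
5386^1024 ≡ 7056^2 = 49787136 ≡ 856 (mod 7720)
5386^1353 = 5386^1024 · 5386^256 · 5386^64 · 5386^8 · 5386^1 ≡ 856 · 856 · 856 · 256 · 5386 (mod 7720).
Accumulate the product:
856 · 856 = 732736 ≡ 7056
7056 · 856 = 6039936 ≡ 2896
2896 · 256 = 741376 ≡ 256
256 · 5386 = 1378816 ≡ 4656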